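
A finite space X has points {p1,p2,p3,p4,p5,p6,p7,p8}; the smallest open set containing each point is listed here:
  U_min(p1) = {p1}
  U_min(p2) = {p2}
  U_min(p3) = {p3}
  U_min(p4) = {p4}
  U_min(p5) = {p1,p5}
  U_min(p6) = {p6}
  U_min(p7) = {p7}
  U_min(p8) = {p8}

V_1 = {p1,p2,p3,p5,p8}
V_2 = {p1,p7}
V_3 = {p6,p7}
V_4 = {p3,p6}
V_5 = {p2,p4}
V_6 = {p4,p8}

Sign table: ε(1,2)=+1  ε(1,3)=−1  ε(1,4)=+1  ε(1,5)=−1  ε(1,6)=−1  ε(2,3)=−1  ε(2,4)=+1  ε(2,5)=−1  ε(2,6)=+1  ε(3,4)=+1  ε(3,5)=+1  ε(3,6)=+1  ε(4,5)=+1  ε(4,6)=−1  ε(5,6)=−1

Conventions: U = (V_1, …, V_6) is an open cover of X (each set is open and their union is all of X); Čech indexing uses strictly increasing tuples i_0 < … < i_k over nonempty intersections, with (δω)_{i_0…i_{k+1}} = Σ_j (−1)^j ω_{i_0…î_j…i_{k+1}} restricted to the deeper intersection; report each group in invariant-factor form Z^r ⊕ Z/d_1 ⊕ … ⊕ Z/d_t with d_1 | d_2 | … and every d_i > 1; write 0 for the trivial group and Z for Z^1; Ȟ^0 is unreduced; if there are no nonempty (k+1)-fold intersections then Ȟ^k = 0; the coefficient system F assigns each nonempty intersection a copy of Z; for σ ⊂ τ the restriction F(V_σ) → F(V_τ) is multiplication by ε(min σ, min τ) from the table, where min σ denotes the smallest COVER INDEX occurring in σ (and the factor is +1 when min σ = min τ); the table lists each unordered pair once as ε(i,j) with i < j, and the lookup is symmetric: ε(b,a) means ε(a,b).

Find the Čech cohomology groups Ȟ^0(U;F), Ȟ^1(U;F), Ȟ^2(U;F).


nonempty overlaps:
  V12={p1} V14={p3} V15={p2} V16={p8} V23={p7} V34={p6} V56={p4}
C dims 6,7; δ0: rk 6, SNF 1^5·2
degree 0: 6−6−0 = 0 → Ȟ^0 ≅ 0
degree 1: 7−0−6 = 1 plus torsion [2] → Ȟ^1 ≅ Z ⊕ Z/2
degree 2: 0−0−0 = 0 → Ȟ^2 ≅ 0

Ȟ^0(U;F) ≅ 0,  Ȟ^1(U;F) ≅ Z ⊕ Z/2,  Ȟ^2(U;F) ≅ 0


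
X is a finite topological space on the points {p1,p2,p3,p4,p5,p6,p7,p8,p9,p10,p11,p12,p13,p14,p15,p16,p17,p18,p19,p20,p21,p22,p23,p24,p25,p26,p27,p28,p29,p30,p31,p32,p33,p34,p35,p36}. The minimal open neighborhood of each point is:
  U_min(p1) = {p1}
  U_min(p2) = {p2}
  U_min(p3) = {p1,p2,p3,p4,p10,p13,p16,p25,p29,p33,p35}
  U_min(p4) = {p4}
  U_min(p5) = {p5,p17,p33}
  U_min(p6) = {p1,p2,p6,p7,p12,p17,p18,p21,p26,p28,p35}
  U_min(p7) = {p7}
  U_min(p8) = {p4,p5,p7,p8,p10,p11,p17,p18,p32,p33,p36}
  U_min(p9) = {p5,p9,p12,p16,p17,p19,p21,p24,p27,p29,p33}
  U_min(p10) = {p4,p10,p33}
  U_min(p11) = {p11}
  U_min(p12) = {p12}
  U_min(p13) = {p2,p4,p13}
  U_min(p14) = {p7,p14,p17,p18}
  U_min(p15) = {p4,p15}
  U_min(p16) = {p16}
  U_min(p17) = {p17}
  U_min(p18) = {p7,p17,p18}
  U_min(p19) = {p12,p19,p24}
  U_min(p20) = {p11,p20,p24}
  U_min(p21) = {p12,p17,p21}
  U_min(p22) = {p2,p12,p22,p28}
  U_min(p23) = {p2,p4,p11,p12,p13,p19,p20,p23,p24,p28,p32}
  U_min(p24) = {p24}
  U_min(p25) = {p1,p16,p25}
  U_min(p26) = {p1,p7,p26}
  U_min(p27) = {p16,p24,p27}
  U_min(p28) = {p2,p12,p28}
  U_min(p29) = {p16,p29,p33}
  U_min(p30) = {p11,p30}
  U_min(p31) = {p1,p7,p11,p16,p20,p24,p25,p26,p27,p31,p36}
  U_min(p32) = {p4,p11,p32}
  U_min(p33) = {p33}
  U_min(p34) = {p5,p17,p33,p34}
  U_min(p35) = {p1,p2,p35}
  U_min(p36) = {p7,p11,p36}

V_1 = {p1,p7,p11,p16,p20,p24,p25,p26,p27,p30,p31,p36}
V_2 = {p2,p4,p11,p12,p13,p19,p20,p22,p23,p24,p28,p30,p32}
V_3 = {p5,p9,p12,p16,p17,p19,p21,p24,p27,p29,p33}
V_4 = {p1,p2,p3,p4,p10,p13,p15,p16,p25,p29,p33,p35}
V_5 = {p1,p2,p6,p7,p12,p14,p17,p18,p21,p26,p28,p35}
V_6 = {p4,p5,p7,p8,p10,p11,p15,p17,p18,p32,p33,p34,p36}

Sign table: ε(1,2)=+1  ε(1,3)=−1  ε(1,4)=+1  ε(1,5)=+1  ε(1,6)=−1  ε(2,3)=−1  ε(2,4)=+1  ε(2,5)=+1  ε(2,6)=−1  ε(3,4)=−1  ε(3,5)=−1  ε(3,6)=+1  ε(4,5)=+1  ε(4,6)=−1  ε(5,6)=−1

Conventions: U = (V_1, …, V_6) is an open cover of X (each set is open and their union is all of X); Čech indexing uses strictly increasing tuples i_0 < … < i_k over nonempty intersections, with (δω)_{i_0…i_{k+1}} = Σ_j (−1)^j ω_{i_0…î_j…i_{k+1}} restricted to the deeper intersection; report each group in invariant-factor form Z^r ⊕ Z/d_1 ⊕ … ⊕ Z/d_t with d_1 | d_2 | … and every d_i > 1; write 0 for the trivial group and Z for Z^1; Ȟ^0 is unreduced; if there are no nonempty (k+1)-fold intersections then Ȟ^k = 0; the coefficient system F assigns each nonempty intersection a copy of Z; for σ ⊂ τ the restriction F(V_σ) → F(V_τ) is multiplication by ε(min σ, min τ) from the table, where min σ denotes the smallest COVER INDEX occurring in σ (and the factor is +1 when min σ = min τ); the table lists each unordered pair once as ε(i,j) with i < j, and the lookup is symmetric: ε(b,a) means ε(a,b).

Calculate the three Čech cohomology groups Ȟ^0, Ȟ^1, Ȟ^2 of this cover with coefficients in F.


Ȟ^0(U;F) ≅ Z,  Ȟ^1(U;F) ≅ 0,  Ȟ^2(U;F) ≅ Z/2

nerve of the cover:
  V12={p11,p20,p24,p30} V13={p16,p24,p27} V14={p1,p16,p25} V15={p1,p7,p26} V16={p7,p11,p36} V23={p12,p19,p24} V24={p2,p4,p13} V25={p2,p12,p28} V26={p4,p11,p32} V34={p16,p29,p33} V35={p12,p17,p21} V36={p5,p17,p33} V45={p1,p2,p35} V46={p4,p10,p15,p33} V56={p7,p17,p18}
  V123={p24} V126={p11} V134={p16} V145={p1} V156={p7} V235={p12} V245={p2} V246={p4} V346={p33} V356={p17}
C dims 6,15,10; δ0: rk 5, SNF 1^5; δ1: rk 10, SNF 1^9·2
Ȟ^0 = (6 − 5) − 0 = 1, so Ȟ^0 ≅ Z
Ȟ^1 = (15 − 10) − 5 = 0, so Ȟ^1 ≅ 0
Ȟ^2 = (10 − 0) − 10 = 0 plus torsion [2], so Ȟ^2 ≅ Z/2


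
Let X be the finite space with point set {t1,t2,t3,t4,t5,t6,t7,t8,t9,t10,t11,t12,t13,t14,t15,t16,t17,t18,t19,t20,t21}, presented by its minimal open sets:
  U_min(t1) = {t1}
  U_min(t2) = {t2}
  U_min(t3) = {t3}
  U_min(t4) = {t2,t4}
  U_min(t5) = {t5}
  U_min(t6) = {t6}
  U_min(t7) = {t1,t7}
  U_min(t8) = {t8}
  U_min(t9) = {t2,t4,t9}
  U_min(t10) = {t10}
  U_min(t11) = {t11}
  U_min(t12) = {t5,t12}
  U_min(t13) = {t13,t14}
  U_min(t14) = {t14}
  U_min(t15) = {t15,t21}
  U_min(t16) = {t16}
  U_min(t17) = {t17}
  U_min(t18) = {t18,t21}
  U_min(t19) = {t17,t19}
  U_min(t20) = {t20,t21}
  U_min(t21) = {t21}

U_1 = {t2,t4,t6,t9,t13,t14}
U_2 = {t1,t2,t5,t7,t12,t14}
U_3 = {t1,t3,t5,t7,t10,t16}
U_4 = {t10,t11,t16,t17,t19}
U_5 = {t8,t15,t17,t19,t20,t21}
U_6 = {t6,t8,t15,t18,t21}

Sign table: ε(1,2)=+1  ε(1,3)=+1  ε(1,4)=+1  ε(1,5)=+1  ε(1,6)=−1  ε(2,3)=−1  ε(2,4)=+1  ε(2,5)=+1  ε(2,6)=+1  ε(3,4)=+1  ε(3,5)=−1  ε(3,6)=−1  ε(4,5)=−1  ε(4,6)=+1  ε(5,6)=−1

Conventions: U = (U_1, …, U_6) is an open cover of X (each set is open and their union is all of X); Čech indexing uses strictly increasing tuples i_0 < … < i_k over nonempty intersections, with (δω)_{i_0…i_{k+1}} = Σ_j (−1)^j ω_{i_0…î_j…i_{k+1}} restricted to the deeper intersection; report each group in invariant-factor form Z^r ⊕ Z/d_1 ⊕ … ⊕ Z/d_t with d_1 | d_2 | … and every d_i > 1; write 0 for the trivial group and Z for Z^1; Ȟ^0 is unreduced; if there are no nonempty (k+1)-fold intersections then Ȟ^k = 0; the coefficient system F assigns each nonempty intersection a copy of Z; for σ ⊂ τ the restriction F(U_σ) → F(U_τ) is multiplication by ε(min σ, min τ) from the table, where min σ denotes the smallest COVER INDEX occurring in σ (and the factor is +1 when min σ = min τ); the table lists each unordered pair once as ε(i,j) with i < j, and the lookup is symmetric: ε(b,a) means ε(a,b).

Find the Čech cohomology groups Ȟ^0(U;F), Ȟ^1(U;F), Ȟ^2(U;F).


Ȟ^0 = Z; Ȟ^1 = Z; Ȟ^2 = 0

intersection data:
  U12={t2,t14} U16={t6} U23={t1,t5,t7} U34={t10,t16} U45={t17,t19} U56={t8,t15,t21}
C dims 6,6; δ0: rk 5, SNF 1^5
Ȟ^0 = (6 − 5) − 0 = 1, so Ȟ^0 ≅ Z
Ȟ^1 = (6 − 0) − 5 = 1, so Ȟ^1 ≅ Z
Ȟ^2 = (0 − 0) − 0 = 0, so Ȟ^2 ≅ 0


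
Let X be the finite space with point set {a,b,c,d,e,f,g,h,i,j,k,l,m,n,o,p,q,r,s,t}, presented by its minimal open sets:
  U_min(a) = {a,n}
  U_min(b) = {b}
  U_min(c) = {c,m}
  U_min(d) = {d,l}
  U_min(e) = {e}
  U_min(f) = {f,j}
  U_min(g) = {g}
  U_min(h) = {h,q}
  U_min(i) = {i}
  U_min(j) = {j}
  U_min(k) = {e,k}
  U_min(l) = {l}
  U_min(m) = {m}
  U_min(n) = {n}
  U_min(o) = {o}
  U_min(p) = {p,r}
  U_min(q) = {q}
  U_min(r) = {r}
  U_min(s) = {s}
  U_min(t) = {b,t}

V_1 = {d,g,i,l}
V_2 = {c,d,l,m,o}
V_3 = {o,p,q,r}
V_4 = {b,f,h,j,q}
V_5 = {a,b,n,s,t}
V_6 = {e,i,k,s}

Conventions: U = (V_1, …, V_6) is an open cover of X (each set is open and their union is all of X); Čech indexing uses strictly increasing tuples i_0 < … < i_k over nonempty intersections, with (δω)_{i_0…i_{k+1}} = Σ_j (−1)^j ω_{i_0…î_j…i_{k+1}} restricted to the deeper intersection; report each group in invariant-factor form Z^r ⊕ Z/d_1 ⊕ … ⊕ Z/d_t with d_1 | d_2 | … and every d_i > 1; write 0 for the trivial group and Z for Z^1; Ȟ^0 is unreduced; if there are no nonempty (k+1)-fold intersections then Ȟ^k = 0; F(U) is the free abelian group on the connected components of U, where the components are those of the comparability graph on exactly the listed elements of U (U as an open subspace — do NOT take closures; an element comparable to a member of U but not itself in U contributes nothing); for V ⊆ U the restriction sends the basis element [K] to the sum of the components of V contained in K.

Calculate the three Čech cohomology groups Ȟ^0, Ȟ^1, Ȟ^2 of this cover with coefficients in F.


nerve of the cover:
  V12={d,l} V16={i} V23={o} V34={q} V45={b} V56={s}
components per intersection:
  V1: {d,l} {g} {i}
  V2: {c,m} {d,l} {o}
  V3: {o} {p,r} {q}
  V4: {b} {f,j} {h,q}
  V5: {a,n} {b,t} {s}
  V6: {e,k} {i} {s}
  V12: {d,l}
  V16: {i}
  V23: {o}
  V34: {q}
  V45: {b}
  V56: {s}
C dims 18,6; δ0: rk 6, SNF 1^6
Ȟ^0 = (18 − 6) − 0 = 12, so Ȟ^0 ≅ Z^12
Ȟ^1 = (6 − 0) − 6 = 0, so Ȟ^1 ≅ 0
Ȟ^2 = (0 − 0) − 0 = 0, so Ȟ^2 ≅ 0

Ȟ^0 = Z^12,  Ȟ^1 = 0,  Ȟ^2 = 0


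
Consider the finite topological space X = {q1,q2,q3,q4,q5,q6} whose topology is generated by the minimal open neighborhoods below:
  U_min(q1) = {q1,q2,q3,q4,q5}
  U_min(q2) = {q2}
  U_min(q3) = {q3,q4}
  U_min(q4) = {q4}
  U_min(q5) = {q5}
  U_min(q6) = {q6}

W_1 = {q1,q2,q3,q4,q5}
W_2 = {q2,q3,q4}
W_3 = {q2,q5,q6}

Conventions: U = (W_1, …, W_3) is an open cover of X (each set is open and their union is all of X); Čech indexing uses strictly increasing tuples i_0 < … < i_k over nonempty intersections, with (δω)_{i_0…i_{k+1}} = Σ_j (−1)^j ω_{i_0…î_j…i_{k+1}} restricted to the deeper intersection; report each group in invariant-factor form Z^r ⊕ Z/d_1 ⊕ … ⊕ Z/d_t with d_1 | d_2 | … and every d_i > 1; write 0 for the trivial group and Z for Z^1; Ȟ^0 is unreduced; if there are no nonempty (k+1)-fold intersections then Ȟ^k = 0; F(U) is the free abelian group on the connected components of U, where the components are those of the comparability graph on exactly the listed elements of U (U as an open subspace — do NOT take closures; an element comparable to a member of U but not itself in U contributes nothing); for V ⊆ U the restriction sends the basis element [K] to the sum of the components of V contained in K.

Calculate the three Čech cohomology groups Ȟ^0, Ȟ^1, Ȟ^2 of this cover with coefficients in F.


Ȟ^0 = Z^2, Ȟ^1 = 0 and Ȟ^2 = 0

nerve of the cover:
  W12={q2,q3,q4} W13={q2,q5} W23={q2}
  W123={q2}
components per intersection:
  W1: {q1,q2,q3,q4,q5}
  W2: {q2} {q3,q4}
  W3: {q2} {q5} {q6}
  W12: {q2} {q3,q4}
  W13: {q2} {q5}
  W23: {q2}
  W123: {q2}
C dims 6,5,1; δ0: rk 4, SNF 1^4; δ1: rk 1, SNF 1^1
Ȟ^0 = (6 − 4) − 0 = 2, so Ȟ^0 ≅ Z^2
Ȟ^1 = (5 − 1) − 4 = 0, so Ȟ^1 ≅ 0
Ȟ^2 = (1 − 0) − 1 = 0, so Ȟ^2 ≅ 0


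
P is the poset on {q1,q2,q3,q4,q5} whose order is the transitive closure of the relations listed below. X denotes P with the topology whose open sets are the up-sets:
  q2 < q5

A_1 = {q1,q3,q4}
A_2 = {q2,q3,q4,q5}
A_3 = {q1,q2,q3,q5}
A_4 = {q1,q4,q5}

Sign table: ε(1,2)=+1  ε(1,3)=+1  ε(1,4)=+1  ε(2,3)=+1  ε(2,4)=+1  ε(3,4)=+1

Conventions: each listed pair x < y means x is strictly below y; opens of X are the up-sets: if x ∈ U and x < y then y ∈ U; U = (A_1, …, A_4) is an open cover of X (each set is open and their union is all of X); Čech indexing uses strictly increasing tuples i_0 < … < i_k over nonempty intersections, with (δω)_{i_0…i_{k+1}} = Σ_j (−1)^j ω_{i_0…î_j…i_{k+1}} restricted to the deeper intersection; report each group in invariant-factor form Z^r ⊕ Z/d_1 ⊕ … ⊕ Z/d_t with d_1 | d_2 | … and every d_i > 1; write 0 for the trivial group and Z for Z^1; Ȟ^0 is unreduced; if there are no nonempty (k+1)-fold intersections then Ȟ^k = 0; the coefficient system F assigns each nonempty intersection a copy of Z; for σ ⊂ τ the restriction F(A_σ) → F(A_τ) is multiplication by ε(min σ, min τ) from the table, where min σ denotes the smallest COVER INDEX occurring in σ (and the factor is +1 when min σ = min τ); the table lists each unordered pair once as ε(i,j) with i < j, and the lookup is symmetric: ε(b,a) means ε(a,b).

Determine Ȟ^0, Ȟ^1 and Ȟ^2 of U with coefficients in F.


Ȟ^0 = Z,  Ȟ^1 = 0,  Ȟ^2 = Z

nerve of the cover:
  A12={q3,q4} A13={q1,q3} A14={q1,q4} A23={q2,q3,q5} A24={q4,q5} A34={q1,q5}
  A123={q3} A124={q4} A134={q1} A234={q5}
C dims 4,6,4; δ0: rk 3, SNF 1^3; δ1: rk 3, SNF 1^3
Ȟ^0 = (4 − 3) − 0 = 1, so Ȟ^0 ≅ Z
Ȟ^1 = (6 − 3) − 3 = 0, so Ȟ^1 ≅ 0
Ȟ^2 = (4 − 0) − 3 = 1, so Ȟ^2 ≅ Z


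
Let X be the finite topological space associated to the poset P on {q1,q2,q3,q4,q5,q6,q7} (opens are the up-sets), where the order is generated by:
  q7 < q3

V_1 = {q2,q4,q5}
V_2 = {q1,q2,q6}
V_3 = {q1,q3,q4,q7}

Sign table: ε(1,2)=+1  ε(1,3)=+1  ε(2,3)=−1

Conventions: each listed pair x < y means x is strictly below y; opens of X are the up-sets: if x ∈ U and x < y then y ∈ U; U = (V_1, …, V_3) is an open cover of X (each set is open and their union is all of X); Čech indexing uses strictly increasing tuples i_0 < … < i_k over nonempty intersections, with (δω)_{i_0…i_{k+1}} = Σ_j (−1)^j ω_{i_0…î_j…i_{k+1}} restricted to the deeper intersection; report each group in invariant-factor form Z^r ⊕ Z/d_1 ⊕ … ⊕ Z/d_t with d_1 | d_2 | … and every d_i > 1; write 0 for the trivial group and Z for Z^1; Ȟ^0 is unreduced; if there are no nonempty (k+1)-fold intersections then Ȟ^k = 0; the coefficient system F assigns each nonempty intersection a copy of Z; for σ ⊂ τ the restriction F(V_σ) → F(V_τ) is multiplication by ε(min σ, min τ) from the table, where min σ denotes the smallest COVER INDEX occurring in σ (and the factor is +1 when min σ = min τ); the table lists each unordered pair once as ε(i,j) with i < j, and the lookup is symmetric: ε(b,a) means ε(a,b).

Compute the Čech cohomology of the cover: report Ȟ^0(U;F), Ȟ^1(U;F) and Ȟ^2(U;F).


Ȟ^0(U;F) ≅ 0,  Ȟ^1(U;F) ≅ Z/2,  Ȟ^2(U;F) ≅ 0

intersection data:
  V12={q2} V13={q4} V23={q1}
C dims 3,3; δ0: rk 3, SNF 1^2·2
Ȟ^0 = (3 − 3) − 0 = 0, so Ȟ^0 ≅ 0
Ȟ^1 = (3 − 0) − 3 = 0 plus torsion [2], so Ȟ^1 ≅ Z/2
Ȟ^2 = (0 − 0) − 0 = 0, so Ȟ^2 ≅ 0


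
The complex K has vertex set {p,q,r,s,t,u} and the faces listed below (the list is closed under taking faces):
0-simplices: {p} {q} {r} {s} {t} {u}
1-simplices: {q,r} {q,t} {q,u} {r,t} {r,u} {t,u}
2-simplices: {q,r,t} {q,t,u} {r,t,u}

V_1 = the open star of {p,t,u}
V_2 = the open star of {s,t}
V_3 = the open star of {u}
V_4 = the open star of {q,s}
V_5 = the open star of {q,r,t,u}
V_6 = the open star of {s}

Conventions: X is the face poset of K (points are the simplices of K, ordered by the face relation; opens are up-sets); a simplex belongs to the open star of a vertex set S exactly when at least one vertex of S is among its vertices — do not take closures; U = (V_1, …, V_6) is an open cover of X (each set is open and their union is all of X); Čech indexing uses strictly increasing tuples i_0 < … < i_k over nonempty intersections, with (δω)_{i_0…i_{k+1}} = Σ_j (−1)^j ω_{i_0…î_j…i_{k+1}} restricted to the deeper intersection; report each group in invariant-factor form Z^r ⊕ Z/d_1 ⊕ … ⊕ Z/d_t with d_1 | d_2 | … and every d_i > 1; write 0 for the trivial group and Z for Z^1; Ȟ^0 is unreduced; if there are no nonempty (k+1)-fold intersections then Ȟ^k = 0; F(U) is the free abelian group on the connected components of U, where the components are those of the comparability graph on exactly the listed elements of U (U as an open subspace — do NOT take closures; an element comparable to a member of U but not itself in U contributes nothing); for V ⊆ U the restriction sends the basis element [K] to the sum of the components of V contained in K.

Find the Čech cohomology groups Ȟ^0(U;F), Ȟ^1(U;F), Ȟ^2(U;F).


Ȟ^0(U;F) ≅ Z^3,  Ȟ^1(U;F) ≅ 0,  Ȟ^2(U;F) ≅ 0

nerve simplices:
  V1={{p},{t},{u},{q,t},{q,u},{r,t},{r,u},{t,u},{q,r,t},{q,t,u},{r,t,u}} V2={{s},{t},{q,t},{r,t},{t,u},{q,r,t},{q,t,u},{r,t,u}} V3={{u},{q,u},{r,u},{t,u},{q,t,u},{r,t,u}} V4={{q},{s},{q,r},{q,t},{q,u},{q,r,t},{q,t,u}} V5={{q},{r},{t},{u},{q,r},{q,t},{q,u},{r,t},{r,u},{t,u},{q,r,t},{q,t,u},{r,t,u}} V6={{s}}
  V12={{t},{q,t},{r,t},{t,u},{q,r,t},{q,t,u},{r,t,u}} V13={{u},{q,u},{r,u},{t,u},{q,t,u},{r,t,u}} V14={{q,t},{q,u},{q,r,t},{q,t,u}} V15={{t},{u},{q,t},{q,u},{r,t},{r,u},{t,u},{q,r,t},{q,t,u},{r,t,u}} V23={{t,u},{q,t,u},{r,t,u}} V24={{s},{q,t},{q,r,t},{q,t,u}} V25={{t},{q,t},{r,t},{t,u},{q,r,t},{q,t,u},{r,t,u}} V26={{s}} V34={{q,u},{q,t,u}} V35={{u},{q,u},{r,u},{t,u},{q,t,u},{r,t,u}} V45={{q},{q,r},{q,t},{q,u},{q,r,t},{q,t,u}} V46={{s}}
  V123={{t,u},{q,t,u},{r,t,u}} V124={{q,t},{q,r,t},{q,t,u}} V125={{t},{q,t},{r,t},{t,u},{q,r,t},{q,t,u},{r,t,u}} V134={{q,u},{q,t,u}} V135={{u},{q,u},{r,u},{t,u},{q,t,u},{r,t,u}} V145={{q,t},{q,u},{q,r,t},{q,t,u}} V234={{q,t,u}} V235={{t,u},{q,t,u},{r,t,u}} V245={{q,t},{q,r,t},{q,t,u}} V246={{s}} V345={{q,u},{q,t,u}}
  V1234={{q,t,u}} V1235={{t,u},{q,t,u},{r,t,u}} V1245={{q,t},{q,r,t},{q,t,u}} V1345={{q,u},{q,t,u}} V2345={{q,t,u}}
  V12345={{q,t,u}}
components per intersection:
  V1: {{p}} {{t},{u},{q,t},{q,u},{r,t},{r,u},{t,u},{q,r,t},{q,t,u},{r,t,u}}
  V2: {{s}} {{t},{q,t},{r,t},{t,u},{q,r,t},{q,t,u},{r,t,u}}
  V3: {{u},{q,u},{r,u},{t,u},{q,t,u},{r,t,u}}
  V4: {{q},{q,r},{q,t},{q,u},{q,r,t},{q,t,u}} {{s}}
  V5: {{q},{r},{t},{u},{q,r},{q,t},{q,u},{r,t},{r,u},{t,u},{q,r,t},{q,t,u},{r,t,u}}
  V6: {{s}}
  V12: {{t},{q,t},{r,t},{t,u},{q,r,t},{q,t,u},{r,t,u}}
  V13: {{u},{q,u},{r,u},{t,u},{q,t,u},{r,t,u}}
  V14: {{q,t},{q,u},{q,r,t},{q,t,u}}
  V15: {{t},{u},{q,t},{q,u},{r,t},{r,u},{t,u},{q,r,t},{q,t,u},{r,t,u}}
  V23: {{t,u},{q,t,u},{r,t,u}}
  V24: {{s}} {{q,t},{q,r,t},{q,t,u}}
  V25: {{t},{q,t},{r,t},{t,u},{q,r,t},{q,t,u},{r,t,u}}
  V26: {{s}}
  V34: {{q,u},{q,t,u}}
  V35: {{u},{q,u},{r,u},{t,u},{q,t,u},{r,t,u}}
  V45: {{q},{q,r},{q,t},{q,u},{q,r,t},{q,t,u}}
  V46: {{s}}
  V123: {{t,u},{q,t,u},{r,t,u}}
  V124: {{q,t},{q,r,t},{q,t,u}}
  V125: {{t},{q,t},{r,t},{t,u},{q,r,t},{q,t,u},{r,t,u}}
  V134: {{q,u},{q,t,u}}
  V135: {{u},{q,u},{r,u},{t,u},{q,t,u},{r,t,u}}
  V145: {{q,t},{q,u},{q,r,t},{q,t,u}}
  V234: {{q,t,u}}
  V235: {{t,u},{q,t,u},{r,t,u}}
  V245: {{q,t},{q,r,t},{q,t,u}}
  V246: {{s}}
  V345: {{q,u},{q,t,u}}
  V1234: {{q,t,u}}
  V1235: {{t,u},{q,t,u},{r,t,u}}
  V1245: {{q,t},{q,r,t},{q,t,u}}
  V1345: {{q,u},{q,t,u}}
  V2345: {{q,t,u}}
  V12345: {{q,t,u}}
C dims 9,13,11,5; δ0: rk 6, SNF 1^6; δ1: rk 7, SNF 1^7; δ2: rk 4, SNF 1^4
degree 0: 9−6−0 = 3 → Ȟ^0 ≅ Z^3
degree 1: 13−7−6 = 0 → Ȟ^1 ≅ 0
degree 2: 11−4−7 = 0 → Ȟ^2 ≅ 0


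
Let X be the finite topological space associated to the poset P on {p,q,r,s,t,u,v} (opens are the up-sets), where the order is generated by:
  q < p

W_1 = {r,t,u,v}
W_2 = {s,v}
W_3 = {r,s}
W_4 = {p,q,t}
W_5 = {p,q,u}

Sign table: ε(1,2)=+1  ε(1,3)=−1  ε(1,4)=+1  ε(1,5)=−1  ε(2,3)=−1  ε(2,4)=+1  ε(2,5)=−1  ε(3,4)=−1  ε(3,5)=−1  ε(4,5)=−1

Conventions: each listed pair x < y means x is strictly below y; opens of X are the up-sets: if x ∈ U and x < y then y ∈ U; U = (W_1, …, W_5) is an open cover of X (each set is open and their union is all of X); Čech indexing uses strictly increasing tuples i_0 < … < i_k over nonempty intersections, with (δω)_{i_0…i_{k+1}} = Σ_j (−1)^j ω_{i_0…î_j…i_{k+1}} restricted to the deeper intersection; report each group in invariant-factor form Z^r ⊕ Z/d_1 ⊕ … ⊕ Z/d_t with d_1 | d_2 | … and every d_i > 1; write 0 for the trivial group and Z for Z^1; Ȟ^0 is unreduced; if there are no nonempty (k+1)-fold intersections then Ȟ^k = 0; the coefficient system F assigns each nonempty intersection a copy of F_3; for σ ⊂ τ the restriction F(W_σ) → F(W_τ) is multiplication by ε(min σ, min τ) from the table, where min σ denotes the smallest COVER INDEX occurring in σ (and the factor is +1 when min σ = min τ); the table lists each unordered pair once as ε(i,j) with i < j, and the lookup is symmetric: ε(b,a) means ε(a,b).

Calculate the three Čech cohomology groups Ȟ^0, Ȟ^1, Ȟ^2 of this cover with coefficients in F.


Ȟ^0 ≅ Z/3,  Ȟ^1 ≅ Z/3 ⊕ Z/3,  Ȟ^2 ≅ 0

nerve simplices:
  W12={v} W13={r} W14={t} W15={u} W23={s} W45={p,q}
C dims 5,6; δ0: rk_F3 4
degree 0: 5−4−0 = 1 → Ȟ^0 ≅ Z/3
degree 1: 6−0−4 = 2 → Ȟ^1 ≅ Z/3 ⊕ Z/3
degree 2: 0−0−0 = 0 → Ȟ^2 ≅ 0


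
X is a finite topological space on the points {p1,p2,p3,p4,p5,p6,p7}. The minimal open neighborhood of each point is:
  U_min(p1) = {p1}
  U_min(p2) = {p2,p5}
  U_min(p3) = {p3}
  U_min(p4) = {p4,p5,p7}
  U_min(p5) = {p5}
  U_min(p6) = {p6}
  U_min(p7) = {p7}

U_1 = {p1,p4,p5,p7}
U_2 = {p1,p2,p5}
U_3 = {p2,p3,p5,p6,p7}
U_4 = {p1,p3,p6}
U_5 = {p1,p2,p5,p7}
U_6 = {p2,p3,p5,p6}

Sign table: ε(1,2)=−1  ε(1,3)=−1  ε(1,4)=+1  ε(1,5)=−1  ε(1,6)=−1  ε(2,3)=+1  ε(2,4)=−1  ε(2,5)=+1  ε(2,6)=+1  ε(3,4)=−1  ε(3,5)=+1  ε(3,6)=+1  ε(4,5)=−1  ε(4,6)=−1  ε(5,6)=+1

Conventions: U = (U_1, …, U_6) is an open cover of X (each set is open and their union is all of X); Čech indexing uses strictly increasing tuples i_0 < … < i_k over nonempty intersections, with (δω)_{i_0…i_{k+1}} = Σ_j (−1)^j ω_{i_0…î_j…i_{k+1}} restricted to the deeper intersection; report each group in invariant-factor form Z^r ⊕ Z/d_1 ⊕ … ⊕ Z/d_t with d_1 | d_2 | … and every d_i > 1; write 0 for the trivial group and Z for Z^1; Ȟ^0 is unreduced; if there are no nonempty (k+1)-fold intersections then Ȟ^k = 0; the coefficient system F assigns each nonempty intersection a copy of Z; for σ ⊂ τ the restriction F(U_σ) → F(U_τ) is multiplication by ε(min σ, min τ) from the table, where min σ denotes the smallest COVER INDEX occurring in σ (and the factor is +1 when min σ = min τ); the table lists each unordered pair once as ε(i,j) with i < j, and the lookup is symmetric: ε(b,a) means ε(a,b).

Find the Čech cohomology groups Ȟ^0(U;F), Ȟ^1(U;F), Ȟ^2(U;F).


intersection data:
  U12={p1,p5} U13={p5,p7} U14={p1} U15={p1,p5,p7} U16={p5} U23={p2,p5} U24={p1} U25={p1,p2,p5} U26={p2,p5} U34={p3,p6} U35={p2,p5,p7} U36={p2,p3,p5,p6} U45={p1} U46={p3,p6} U56={p2,p5}
  U123={p5} U124={p1} U125={p1,p5} U126={p5} U135={p5,p7} U136={p5} U145={p1} U156={p5} U235={p2,p5} U236={p2,p5} U245={p1} U256={p2,p5} U346={p3,p6} U356={p2,p5}
  U1235={p5} U1236={p5} U1245={p1} U1256={p5} U1356={p5} U2356={p2,p5}
  U12356={p5}
C dims 6,15,14,6; δ0: rk 5, SNF 1^5; δ1: rk 9, SNF 1^9; δ2: rk 5, SNF 1^5
Ȟ^0 = (6 − 5) − 0 = 1, so Ȟ^0 ≅ Z
Ȟ^1 = (15 − 9) − 5 = 1, so Ȟ^1 ≅ Z
Ȟ^2 = (14 − 5) − 9 = 0, so Ȟ^2 ≅ 0

Ȟ^0 = Z; Ȟ^1 = Z; Ȟ^2 = 0


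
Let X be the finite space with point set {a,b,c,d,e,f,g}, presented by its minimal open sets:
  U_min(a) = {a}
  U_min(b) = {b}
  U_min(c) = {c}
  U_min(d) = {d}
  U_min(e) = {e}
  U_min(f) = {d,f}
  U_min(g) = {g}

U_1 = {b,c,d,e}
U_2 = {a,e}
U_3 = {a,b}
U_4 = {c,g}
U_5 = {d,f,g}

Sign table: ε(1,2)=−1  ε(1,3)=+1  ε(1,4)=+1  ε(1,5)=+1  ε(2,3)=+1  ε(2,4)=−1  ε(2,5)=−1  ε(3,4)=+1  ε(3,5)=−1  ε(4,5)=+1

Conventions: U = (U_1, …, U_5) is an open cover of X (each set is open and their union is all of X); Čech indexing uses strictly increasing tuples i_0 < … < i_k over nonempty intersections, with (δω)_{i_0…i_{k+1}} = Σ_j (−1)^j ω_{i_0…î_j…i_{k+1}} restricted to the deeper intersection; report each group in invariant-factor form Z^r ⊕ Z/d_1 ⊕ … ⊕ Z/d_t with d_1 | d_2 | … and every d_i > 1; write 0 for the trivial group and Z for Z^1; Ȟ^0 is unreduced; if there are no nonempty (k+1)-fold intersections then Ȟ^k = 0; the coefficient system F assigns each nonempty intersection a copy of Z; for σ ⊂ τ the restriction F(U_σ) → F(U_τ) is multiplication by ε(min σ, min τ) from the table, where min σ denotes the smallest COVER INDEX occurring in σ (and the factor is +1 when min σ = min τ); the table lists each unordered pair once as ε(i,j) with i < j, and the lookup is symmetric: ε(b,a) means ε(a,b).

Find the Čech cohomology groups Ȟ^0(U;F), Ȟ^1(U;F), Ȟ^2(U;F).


nonempty overlaps:
  U12={e} U13={b} U14={c} U15={d} U23={a} U45={g}
C dims 5,6; δ0: rk 5, SNF 1^4·2
degree 0: 5−5−0 = 0 → Ȟ^0 ≅ 0
degree 1: 6−0−5 = 1 plus torsion [2] → Ȟ^1 ≅ Z ⊕ Z/2
degree 2: 0−0−0 = 0 → Ȟ^2 ≅ 0

Ȟ^0 = 0, Ȟ^1 = Z ⊕ Z/2 and Ȟ^2 = 0


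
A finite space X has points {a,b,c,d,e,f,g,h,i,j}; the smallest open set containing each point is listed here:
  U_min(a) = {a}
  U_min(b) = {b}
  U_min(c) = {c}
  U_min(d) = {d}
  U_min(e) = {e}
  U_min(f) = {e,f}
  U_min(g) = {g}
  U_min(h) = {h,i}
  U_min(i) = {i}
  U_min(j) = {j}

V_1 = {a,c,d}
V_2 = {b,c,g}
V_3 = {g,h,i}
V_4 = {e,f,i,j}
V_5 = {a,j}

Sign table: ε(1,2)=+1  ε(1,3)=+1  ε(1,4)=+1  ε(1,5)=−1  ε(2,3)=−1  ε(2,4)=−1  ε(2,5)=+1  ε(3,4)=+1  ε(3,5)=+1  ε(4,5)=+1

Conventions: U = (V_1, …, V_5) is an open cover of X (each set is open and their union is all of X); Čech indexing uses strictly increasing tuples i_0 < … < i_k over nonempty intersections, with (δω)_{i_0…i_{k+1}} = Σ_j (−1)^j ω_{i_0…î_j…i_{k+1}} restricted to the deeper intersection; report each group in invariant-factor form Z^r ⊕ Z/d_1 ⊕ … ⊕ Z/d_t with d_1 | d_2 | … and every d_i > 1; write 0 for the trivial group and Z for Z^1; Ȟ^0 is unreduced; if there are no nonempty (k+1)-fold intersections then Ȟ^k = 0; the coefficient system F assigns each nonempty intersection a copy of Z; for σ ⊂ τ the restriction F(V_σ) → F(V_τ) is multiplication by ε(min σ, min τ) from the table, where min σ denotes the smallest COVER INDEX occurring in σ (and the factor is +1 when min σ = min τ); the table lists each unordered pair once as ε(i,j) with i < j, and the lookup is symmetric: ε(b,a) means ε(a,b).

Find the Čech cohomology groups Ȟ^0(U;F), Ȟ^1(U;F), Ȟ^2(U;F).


Ȟ^0(U;F) ≅ Z, Ȟ^1(U;F) ≅ Z and Ȟ^2(U;F) ≅ 0

nerve simplices:
  V12={c} V15={a} V23={g} V34={i} V45={j}
C dims 5,5; δ0: rk 4, SNF 1^4
degree 0: 5−4−0 = 1 → Ȟ^0 ≅ Z
degree 1: 5−0−4 = 1 → Ȟ^1 ≅ Z
degree 2: 0−0−0 = 0 → Ȟ^2 ≅ 0


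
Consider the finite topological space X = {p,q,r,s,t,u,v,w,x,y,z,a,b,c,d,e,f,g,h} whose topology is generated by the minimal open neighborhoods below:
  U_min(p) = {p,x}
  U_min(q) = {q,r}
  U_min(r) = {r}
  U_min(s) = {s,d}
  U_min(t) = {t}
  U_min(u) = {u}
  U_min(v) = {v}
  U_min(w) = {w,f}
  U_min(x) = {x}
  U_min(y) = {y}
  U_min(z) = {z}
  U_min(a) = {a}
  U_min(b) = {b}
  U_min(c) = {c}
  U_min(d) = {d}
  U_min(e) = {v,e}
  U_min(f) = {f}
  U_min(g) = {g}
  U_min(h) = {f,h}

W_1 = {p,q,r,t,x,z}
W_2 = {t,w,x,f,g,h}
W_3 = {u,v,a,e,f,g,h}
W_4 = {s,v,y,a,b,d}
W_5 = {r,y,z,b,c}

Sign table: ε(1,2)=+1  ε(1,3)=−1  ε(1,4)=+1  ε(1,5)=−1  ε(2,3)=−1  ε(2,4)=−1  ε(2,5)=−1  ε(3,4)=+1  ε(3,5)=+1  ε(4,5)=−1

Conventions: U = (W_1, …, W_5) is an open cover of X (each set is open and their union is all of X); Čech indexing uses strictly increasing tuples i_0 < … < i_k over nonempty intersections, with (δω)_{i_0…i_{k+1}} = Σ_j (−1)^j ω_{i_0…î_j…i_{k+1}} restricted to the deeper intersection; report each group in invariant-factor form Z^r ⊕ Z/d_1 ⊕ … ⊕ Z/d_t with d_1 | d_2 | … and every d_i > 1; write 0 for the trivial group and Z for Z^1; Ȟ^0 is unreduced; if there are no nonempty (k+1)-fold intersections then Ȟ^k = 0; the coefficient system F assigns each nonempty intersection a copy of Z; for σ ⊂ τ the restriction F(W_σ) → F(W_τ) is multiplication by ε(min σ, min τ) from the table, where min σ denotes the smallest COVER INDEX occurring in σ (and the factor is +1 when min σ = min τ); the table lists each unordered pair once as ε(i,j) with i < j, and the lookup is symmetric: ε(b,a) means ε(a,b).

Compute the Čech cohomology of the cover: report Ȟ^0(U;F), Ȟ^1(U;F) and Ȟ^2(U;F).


nonempty intersections:
  W12={t,x} W15={r,z} W23={f,g,h} W34={v,a} W45={y,b}
C dims 5,5; δ0: rk 5, SNF 1^4·2
Ȟ^0: (5−5)−0=0 ⇒ 0
Ȟ^1: (5−0)−5=0 plus torsion [2] ⇒ Z/2
Ȟ^2: (0−0)−0=0 ⇒ 0

Ȟ^0 = 0; Ȟ^1 = Z/2; Ȟ^2 = 0


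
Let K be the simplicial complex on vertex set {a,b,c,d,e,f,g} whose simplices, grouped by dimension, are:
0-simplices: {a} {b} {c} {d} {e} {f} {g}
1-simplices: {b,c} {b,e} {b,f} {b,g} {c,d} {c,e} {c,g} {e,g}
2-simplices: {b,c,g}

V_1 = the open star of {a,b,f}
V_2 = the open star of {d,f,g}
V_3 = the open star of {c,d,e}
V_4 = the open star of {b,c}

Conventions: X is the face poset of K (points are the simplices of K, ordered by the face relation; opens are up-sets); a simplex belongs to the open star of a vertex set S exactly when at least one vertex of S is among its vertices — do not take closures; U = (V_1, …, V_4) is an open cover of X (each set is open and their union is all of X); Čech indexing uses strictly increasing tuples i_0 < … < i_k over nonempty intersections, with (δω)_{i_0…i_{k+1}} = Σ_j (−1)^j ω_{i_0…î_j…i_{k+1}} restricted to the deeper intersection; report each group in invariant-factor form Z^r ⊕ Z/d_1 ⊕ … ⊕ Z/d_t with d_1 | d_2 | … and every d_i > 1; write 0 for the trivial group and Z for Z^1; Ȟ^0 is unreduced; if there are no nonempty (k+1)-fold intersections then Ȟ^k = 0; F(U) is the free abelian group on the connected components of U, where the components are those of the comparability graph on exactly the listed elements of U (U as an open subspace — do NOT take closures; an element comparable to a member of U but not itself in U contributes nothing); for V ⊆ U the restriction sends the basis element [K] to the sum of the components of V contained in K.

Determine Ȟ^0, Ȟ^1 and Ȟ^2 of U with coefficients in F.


intersection data:
  V1={{a},{b},{f},{b,c},{b,e},{b,f},{b,g},{b,c,g}} V2={{d},{f},{g},{b,f},{b,g},{c,d},{c,g},{e,g},{b,c,g}} V3={{c},{d},{e},{b,c},{b,e},{c,d},{c,e},{c,g},{e,g},{b,c,g}} V4={{b},{c},{b,c},{b,e},{b,f},{b,g},{c,d},{c,e},{c,g},{b,c,g}}
  V12={{f},{b,f},{b,g},{b,c,g}} V13={{b,c},{b,e},{b,c,g}} V14={{b},{b,c},{b,e},{b,f},{b,g},{b,c,g}} V23={{d},{c,d},{c,g},{e,g},{b,c,g}} V24={{b,f},{b,g},{c,d},{c,g},{b,c,g}} V34={{c},{b,c},{b,e},{c,d},{c,e},{c,g},{b,c,g}}
  V123={{b,c,g}} V124={{b,f},{b,g},{b,c,g}} V134={{b,c},{b,e},{b,c,g}} V234={{c,d},{c,g},{b,c,g}}
  V1234={{b,c,g}}
components per intersection:
  V1: {{a}} {{b},{f},{b,c},{b,e},{b,f},{b,g},{b,c,g}}
  V2: {{d},{c,d}} {{f},{b,f}} {{g},{b,g},{c,g},{e,g},{b,c,g}}
  V3: {{c},{d},{e},{b,c},{b,e},{c,d},{c,e},{c,g},{e,g},{b,c,g}}
  V4: {{b},{c},{b,c},{b,e},{b,f},{b,g},{c,d},{c,e},{c,g},{b,c,g}}
  V12: {{f},{b,f}} {{b,g},{b,c,g}}
  V13: {{b,c},{b,c,g}} {{b,e}}
  V14: {{b},{b,c},{b,e},{b,f},{b,g},{b,c,g}}
  V23: {{d},{c,d}} {{c,g},{b,c,g}} {{e,g}}
  V24: {{b,f}} {{b,g},{c,g},{b,c,g}} {{c,d}}
  V34: {{c},{b,c},{c,d},{c,e},{c,g},{b,c,g}} {{b,e}}
  V123: {{b,c,g}}
  V124: {{b,f}} {{b,g},{b,c,g}}
  V134: {{b,c},{b,c,g}} {{b,e}}
  V234: {{c,d}} {{c,g},{b,c,g}}
  V1234: {{b,c,g}}
C dims 7,13,7,1; δ0: rk 5, SNF 1^5; δ1: rk 6, SNF 1^6; δ2: rk 1, SNF 1^1
Ȟ^0 = (7 − 5) − 0 = 2, so Ȟ^0 ≅ Z^2
Ȟ^1 = (13 − 6) − 5 = 2, so Ȟ^1 ≅ Z^2
Ȟ^2 = (7 − 1) − 6 = 0, so Ȟ^2 ≅ 0

Ȟ^0 = Z^2, Ȟ^1 = Z^2 and Ȟ^2 = 0


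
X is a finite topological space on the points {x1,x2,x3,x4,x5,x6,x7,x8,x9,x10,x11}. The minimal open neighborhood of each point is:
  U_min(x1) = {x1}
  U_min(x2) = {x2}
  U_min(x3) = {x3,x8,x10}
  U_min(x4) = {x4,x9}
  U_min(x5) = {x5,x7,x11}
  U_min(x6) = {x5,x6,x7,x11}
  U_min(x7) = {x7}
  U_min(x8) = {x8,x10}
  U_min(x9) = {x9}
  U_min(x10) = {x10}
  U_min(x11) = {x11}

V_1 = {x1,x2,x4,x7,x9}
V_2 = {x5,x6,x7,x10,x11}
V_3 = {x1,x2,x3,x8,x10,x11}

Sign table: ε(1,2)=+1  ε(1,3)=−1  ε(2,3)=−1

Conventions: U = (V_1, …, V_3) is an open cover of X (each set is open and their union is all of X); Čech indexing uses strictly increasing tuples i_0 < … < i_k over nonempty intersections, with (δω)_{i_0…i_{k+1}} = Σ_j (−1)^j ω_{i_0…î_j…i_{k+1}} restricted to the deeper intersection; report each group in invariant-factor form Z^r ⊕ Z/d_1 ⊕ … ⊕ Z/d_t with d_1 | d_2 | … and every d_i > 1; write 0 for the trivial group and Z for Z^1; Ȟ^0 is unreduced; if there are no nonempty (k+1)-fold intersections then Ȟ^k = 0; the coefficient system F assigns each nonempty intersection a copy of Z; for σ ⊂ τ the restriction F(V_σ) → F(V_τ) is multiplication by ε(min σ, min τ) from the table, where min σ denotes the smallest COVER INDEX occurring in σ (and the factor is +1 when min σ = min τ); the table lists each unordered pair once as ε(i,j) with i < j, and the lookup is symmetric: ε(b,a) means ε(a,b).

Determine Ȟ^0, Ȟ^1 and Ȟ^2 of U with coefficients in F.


Ȟ^0 = Z,  Ȟ^1 = Z,  Ȟ^2 = 0

intersection data:
  V12={x7} V13={x1,x2} V23={x10,x11}
C dims 3,3; δ0: rk 2, SNF 1^2
Ȟ^0 = (3 − 2) − 0 = 1, so Ȟ^0 ≅ Z
Ȟ^1 = (3 − 0) − 2 = 1, so Ȟ^1 ≅ Z
Ȟ^2 = (0 − 0) − 0 = 0, so Ȟ^2 ≅ 0


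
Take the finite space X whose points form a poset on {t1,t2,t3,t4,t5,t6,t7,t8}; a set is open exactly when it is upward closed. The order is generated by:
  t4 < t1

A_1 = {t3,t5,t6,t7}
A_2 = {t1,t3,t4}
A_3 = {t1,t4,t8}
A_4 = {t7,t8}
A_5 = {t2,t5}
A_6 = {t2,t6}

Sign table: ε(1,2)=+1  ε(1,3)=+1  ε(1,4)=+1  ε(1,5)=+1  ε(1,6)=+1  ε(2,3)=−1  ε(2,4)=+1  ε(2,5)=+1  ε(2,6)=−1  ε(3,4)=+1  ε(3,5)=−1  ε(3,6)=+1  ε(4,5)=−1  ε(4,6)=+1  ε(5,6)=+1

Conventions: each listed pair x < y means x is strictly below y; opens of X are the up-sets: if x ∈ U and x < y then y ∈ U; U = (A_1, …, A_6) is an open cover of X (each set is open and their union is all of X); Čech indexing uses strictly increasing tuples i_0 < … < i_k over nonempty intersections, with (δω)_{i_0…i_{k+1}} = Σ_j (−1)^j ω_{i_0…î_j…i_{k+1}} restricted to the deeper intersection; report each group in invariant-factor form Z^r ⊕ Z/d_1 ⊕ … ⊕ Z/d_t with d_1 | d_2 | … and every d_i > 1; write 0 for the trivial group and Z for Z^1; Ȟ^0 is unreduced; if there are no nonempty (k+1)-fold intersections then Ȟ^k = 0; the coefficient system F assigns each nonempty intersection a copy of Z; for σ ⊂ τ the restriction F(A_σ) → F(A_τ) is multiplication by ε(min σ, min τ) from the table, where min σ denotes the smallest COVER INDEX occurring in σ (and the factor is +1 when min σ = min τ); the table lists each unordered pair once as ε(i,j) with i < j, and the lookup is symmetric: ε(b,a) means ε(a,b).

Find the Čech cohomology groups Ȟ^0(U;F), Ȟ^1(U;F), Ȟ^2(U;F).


Ȟ^0 = 0, Ȟ^1 = Z ⊕ Z/2, Ȟ^2 = 0

nerve of the cover:
  A12={t3} A14={t7} A15={t5} A16={t6} A23={t1,t4} A34={t8} A56={t2}
C dims 6,7; δ0: rk 6, SNF 1^5·2
Ȟ^0 = (6 − 6) − 0 = 0, so Ȟ^0 ≅ 0
Ȟ^1 = (7 − 0) − 6 = 1 plus torsion [2], so Ȟ^1 ≅ Z ⊕ Z/2
Ȟ^2 = (0 − 0) − 0 = 0, so Ȟ^2 ≅ 0


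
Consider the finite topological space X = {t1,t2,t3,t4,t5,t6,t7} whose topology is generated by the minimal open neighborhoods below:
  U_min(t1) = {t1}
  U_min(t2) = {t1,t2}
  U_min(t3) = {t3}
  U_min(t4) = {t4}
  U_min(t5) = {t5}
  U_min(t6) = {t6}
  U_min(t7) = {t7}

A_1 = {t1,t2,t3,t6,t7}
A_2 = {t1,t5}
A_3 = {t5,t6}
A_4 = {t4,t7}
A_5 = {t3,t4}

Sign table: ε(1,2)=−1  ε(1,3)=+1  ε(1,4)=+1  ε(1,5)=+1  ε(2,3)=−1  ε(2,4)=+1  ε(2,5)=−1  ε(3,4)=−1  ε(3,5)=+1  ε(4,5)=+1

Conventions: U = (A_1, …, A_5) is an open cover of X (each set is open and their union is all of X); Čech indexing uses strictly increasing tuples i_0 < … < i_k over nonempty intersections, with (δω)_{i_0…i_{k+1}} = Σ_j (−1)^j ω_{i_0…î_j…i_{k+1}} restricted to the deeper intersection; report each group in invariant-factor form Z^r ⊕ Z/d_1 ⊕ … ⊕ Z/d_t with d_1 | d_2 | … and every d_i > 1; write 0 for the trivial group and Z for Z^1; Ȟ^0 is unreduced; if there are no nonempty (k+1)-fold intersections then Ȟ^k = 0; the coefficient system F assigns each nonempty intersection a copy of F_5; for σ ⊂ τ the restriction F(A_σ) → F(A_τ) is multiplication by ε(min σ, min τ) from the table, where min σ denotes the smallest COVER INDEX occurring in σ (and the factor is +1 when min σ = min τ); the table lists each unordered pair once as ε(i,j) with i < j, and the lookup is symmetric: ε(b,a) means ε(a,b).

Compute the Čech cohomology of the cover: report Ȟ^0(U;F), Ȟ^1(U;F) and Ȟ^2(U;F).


Ȟ^0(U;F) ≅ Z/5, Ȟ^1(U;F) ≅ Z/5 ⊕ Z/5, Ȟ^2(U;F) ≅ 0

nerve simplices:
  A12={t1} A13={t6} A14={t7} A15={t3} A23={t5} A45={t4}
C dims 5,6; δ0: rk_F5 4
degree 0: 5−4−0 = 1 → Ȟ^0 ≅ Z/5
degree 1: 6−0−4 = 2 → Ȟ^1 ≅ Z/5 ⊕ Z/5
degree 2: 0−0−0 = 0 → Ȟ^2 ≅ 0


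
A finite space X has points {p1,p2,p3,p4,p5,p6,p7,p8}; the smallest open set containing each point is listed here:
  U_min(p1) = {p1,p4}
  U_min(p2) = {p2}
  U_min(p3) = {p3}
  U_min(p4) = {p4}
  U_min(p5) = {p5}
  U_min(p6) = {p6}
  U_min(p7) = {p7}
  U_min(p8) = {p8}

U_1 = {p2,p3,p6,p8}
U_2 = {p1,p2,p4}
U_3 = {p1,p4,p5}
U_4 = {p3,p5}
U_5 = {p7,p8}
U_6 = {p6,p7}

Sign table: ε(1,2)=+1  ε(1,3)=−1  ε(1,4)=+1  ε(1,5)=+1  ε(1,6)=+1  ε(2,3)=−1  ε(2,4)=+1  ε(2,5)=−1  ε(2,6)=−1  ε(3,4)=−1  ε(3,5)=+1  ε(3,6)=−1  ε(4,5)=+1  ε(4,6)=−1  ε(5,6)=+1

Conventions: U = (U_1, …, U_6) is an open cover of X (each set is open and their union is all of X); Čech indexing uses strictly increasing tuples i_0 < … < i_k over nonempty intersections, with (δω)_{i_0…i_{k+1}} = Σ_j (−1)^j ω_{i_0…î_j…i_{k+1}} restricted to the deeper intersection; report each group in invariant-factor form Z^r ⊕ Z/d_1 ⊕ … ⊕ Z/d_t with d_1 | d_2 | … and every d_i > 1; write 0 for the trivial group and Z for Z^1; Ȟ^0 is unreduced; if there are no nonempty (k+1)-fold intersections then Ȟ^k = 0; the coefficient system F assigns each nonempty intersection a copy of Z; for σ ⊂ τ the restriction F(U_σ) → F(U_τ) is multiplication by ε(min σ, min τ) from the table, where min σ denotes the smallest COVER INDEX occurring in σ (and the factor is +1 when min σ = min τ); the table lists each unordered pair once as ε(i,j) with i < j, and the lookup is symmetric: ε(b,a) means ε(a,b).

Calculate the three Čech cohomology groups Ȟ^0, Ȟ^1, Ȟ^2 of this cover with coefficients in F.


intersection data:
  U12={p2} U14={p3} U15={p8} U16={p6} U23={p1,p4} U34={p5} U56={p7}
C dims 6,7; δ0: rk 5, SNF 1^5
Ȟ^0 = (6 − 5) − 0 = 1, so Ȟ^0 ≅ Z
Ȟ^1 = (7 − 0) − 5 = 2, so Ȟ^1 ≅ Z^2
Ȟ^2 = (0 − 0) − 0 = 0, so Ȟ^2 ≅ 0

Ȟ^0 ≅ Z, Ȟ^1 ≅ Z^2 and Ȟ^2 ≅ 0


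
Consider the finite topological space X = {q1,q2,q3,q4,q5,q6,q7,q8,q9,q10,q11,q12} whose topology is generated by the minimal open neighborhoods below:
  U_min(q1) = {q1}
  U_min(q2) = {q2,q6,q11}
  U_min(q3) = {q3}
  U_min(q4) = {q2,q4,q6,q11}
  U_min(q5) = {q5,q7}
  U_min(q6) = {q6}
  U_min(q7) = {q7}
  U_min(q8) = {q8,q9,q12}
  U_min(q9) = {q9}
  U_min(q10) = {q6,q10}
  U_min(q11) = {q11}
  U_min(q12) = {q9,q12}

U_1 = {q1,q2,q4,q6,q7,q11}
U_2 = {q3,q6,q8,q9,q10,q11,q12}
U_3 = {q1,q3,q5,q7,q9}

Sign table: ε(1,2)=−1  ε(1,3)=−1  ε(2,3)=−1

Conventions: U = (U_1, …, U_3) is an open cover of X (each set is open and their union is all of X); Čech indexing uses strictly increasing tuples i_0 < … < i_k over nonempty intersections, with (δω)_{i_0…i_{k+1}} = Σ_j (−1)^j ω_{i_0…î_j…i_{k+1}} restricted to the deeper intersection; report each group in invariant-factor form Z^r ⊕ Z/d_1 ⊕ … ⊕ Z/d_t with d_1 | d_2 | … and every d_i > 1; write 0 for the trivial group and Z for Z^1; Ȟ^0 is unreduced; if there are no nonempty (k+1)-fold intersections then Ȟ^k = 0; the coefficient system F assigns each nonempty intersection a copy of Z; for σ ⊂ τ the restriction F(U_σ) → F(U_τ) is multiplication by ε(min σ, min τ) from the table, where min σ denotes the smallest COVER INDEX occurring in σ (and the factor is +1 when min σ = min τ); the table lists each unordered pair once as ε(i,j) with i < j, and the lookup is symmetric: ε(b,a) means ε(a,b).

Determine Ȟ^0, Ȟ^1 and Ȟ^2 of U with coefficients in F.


Ȟ^0(U;F) ≅ 0; Ȟ^1(U;F) ≅ Z/2; Ȟ^2(U;F) ≅ 0

cover nerve:
  U12={q6,q11} U13={q1,q7} U23={q3,q9}
C dims 3,3; δ0: rk 3, SNF 1^2·2
Ȟ^0: (3−3)−0=0 ⇒ 0
Ȟ^1: (3−0)−3=0 plus torsion [2] ⇒ Z/2
Ȟ^2: (0−0)−0=0 ⇒ 0
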